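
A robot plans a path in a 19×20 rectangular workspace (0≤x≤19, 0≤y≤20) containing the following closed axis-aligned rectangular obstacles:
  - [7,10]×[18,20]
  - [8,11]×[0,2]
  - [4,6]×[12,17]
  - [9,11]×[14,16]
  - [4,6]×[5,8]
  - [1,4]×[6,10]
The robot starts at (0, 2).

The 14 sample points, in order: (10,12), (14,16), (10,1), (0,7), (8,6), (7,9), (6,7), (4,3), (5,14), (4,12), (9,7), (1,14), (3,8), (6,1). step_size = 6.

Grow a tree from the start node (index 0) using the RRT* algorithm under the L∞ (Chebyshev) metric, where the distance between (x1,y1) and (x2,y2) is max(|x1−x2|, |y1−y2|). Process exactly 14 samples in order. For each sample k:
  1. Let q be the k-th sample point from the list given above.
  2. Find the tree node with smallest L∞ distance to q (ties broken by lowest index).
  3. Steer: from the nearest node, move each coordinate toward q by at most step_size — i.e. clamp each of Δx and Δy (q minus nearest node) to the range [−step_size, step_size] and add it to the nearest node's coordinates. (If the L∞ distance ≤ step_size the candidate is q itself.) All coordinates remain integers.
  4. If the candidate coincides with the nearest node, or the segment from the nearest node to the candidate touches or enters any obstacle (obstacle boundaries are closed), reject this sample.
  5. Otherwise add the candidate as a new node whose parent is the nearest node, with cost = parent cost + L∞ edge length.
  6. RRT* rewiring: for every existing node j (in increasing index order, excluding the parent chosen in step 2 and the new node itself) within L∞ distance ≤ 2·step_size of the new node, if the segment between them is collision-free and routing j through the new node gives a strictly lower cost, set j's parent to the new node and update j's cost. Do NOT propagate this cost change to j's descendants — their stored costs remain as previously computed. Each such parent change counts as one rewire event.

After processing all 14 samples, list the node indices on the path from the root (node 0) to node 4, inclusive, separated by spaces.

1. q=(10,12) nearest=0 d=10 new=(6,8) → blocked by [4,6]×[5,8], reject
2. q=(14,16) nearest=0 d=14 new=(6,8) → blocked by [4,6]×[5,8], reject
3. q=(10,1) nearest=0 d=10 new=(6,1) → add node 1 parent=0 cost=6
4. q=(0,7) nearest=0 d=5 new=(0,7) → add node 2 parent=0 cost=5
5. q=(8,6) nearest=1 d=5 new=(8,6) → add node 3 parent=1 cost=11
6. q=(7,9) nearest=3 d=3 new=(7,9) → add node 4 parent=3 cost=14
7. q=(6,7) nearest=3 d=2 new=(6,7) → blocked by [4,6]×[5,8], reject
8. q=(4,3) nearest=1 d=2 new=(4,3) → add node 5 parent=1 cost=8
9. q=(5,14) nearest=4 d=5 new=(5,14) → blocked by [4,6]×[12,17], reject
10. q=(4,12) nearest=4 d=3 new=(4,12) → blocked by [4,6]×[12,17], reject
11. q=(9,7) nearest=3 d=1 new=(9,7) → add node 6 parent=3 cost=12
12. q=(1,14) nearest=4 d=6 new=(1,14) → add node 7 parent=4 cost=20
13. q=(3,8) nearest=2 d=3 new=(3,8) → blocked by [1,4]×[6,10], reject
14. q=(6,1) nearest=1 d=0 → coincident, reject

Path: 0 1 3 4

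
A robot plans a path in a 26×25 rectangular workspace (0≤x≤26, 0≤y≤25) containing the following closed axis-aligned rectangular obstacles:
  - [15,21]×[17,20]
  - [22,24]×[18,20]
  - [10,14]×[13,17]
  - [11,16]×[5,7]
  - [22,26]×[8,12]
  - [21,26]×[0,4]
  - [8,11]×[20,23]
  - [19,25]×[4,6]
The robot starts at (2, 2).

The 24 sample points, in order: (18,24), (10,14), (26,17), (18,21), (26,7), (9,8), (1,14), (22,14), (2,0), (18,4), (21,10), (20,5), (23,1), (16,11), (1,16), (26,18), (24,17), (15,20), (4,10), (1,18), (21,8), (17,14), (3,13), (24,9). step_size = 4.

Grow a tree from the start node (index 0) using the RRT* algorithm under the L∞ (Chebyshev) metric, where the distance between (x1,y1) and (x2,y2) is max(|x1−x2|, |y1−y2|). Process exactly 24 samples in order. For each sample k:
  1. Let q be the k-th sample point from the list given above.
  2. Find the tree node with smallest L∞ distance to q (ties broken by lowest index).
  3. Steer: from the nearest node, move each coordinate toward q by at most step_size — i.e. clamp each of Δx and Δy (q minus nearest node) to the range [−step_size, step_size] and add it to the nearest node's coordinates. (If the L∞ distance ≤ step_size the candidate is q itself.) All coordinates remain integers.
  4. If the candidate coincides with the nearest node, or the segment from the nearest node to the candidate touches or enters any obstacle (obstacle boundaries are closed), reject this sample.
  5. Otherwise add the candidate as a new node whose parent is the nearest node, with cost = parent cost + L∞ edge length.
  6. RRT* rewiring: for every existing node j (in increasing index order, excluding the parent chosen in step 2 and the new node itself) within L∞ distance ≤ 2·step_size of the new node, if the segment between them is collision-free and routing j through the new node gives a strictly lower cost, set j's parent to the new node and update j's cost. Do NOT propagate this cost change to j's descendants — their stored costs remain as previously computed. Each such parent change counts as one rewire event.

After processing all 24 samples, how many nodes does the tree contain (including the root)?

Node count: 17

1. q=(18,24) nearest=0 d=22 new=(6,6) → add node 1 parent=0 cost=4
2. q=(10,14) nearest=1 d=8 new=(10,10) → add node 2 parent=1 cost=8
3. q=(26,17) nearest=2 d=16 new=(14,14) → blocked by [10,14]×[13,17], reject
4. q=(18,21) nearest=2 d=11 new=(14,14) → blocked by [10,14]×[13,17], reject
5. q=(26,7) nearest=2 d=16 new=(14,7) → blocked by [11,16]×[5,7], reject
6. q=(9,8) nearest=2 d=2 new=(9,8) → add node 3 parent=2 cost=10
7. q=(1,14) nearest=1 d=8 new=(2,10) → add node 4 parent=1 cost=8
8. q=(22,14) nearest=2 d=12 new=(14,14) → blocked by [10,14]×[13,17], reject
9. q=(2,0) nearest=0 d=2 new=(2,0) → add node 5 parent=0 cost=2
10. q=(18,4) nearest=2 d=8 new=(14,6) → blocked by [11,16]×[5,7], reject
11. q=(21,10) nearest=2 d=11 new=(14,10) → add node 6 parent=2 cost=12
12. q=(20,5) nearest=6 d=6 new=(18,6) → add node 7 parent=6 cost=16
13. q=(23,1) nearest=7 d=5 new=(22,2) → blocked by [21,26]×[0,4], reject
14. q=(16,11) nearest=6 d=2 new=(16,11) → add node 8 parent=6 cost=14
15. q=(1,16) nearest=4 d=6 new=(1,14) → add node 9 parent=4 cost=12
16. q=(26,18) nearest=8 d=10 new=(20,15) → add node 10 parent=8 cost=18
17. q=(24,17) nearest=10 d=4 new=(24,17) → add node 11 parent=10 cost=22
18. q=(15,20) nearest=10 d=5 new=(16,19) → blocked by [15,21]×[17,20], reject
19. q=(4,10) nearest=4 d=2 new=(4,10) → add node 12 parent=4 cost=10
20. q=(1,18) nearest=9 d=4 new=(1,18) → add node 13 parent=9 cost=16
21. q=(21,8) nearest=7 d=3 new=(21,8) → add node 14 parent=7 cost=19
22. q=(17,14) nearest=8 d=3 new=(17,14) → add node 15 parent=8 cost=17
23. q=(3,13) nearest=9 d=2 new=(3,13) → add node 16 parent=9 cost=14
24. q=(24,9) nearest=14 d=3 new=(24,9) → blocked by [22,26]×[8,12], reject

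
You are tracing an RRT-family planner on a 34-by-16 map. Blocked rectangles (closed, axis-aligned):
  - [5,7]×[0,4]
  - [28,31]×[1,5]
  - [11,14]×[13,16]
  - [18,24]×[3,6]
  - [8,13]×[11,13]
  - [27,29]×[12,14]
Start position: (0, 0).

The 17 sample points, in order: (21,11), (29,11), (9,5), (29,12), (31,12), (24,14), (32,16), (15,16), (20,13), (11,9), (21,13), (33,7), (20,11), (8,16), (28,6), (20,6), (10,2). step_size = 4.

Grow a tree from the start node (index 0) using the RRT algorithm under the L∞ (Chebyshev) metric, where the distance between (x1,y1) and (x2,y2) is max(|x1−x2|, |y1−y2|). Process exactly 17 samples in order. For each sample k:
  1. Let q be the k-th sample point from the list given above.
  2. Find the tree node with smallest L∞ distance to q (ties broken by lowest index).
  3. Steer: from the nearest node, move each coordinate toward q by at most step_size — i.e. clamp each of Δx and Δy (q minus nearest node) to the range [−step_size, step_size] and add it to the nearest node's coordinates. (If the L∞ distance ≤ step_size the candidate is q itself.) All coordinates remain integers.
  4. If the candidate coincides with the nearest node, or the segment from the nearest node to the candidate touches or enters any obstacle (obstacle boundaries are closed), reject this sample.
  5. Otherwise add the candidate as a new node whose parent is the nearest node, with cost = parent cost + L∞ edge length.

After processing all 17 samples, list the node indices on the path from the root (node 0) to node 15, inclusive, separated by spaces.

1. q=(21,11) nearest=0 d=21 new=(4,4) → add node 1 parent=0 cost=4
2. q=(29,11) nearest=1 d=25 new=(8,8) → add node 2 parent=1 cost=8
3. q=(9,5) nearest=2 d=3 new=(9,5) → add node 3 parent=2 cost=11
4. q=(29,12) nearest=3 d=20 new=(13,9) → add node 4 parent=3 cost=15
5. q=(31,12) nearest=4 d=18 new=(17,12) → add node 5 parent=4 cost=19
6. q=(24,14) nearest=5 d=7 new=(21,14) → add node 6 parent=5 cost=23
7. q=(32,16) nearest=6 d=11 new=(25,16) → add node 7 parent=6 cost=27
8. q=(15,16) nearest=5 d=4 new=(15,16) → add node 8 parent=5 cost=23
9. q=(20,13) nearest=6 d=1 new=(20,13) → add node 9 parent=6 cost=24
10. q=(11,9) nearest=4 d=2 new=(11,9) → add node 10 parent=4 cost=17
11. q=(21,13) nearest=6 d=1 new=(21,13) → add node 11 parent=6 cost=24
12. q=(33,7) nearest=7 d=9 new=(29,12) → blocked by [27,29]×[12,14], reject
13. q=(20,11) nearest=9 d=2 new=(20,11) → add node 12 parent=9 cost=26
14. q=(8,16) nearest=4 d=7 new=(9,13) → blocked by [8,13]×[11,13], reject
15. q=(28,6) nearest=11 d=7 new=(25,9) → add node 13 parent=11 cost=28
16. q=(20,6) nearest=12 d=5 new=(20,7) → add node 14 parent=12 cost=30
17. q=(10,2) nearest=3 d=3 new=(10,2) → add node 15 parent=3 cost=14

Path: 0 1 2 3 15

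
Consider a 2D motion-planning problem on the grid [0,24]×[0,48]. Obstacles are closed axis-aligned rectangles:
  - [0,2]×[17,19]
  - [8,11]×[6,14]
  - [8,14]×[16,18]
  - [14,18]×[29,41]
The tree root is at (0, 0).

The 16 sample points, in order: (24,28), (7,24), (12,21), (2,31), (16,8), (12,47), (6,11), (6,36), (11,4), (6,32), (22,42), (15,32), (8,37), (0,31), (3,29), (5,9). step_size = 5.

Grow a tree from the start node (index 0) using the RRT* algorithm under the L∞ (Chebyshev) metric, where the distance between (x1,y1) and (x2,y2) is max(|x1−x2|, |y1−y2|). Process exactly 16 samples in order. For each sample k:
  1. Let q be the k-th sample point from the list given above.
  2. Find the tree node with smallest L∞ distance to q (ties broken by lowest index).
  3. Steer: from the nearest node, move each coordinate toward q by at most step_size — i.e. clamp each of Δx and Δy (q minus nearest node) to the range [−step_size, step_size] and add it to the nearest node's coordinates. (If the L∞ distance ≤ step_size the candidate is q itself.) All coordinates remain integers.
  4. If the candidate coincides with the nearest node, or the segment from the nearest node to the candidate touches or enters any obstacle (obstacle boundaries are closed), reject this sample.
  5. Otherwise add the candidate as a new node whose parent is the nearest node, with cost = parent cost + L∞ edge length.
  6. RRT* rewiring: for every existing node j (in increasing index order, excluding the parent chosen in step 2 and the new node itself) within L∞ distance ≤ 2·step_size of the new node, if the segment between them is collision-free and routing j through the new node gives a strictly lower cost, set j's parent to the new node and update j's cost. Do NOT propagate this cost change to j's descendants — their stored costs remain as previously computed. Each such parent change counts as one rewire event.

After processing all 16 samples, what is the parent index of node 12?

1. q=(24,28) nearest=0 d=28 new=(5,5) → add node 1 parent=0 cost=5
2. q=(7,24) nearest=1 d=19 new=(7,10) → add node 2 parent=1 cost=10
3. q=(12,21) nearest=2 d=11 new=(12,15) → blocked by [8,11]×[6,14], reject
4. q=(2,31) nearest=2 d=21 new=(2,15) → add node 3 parent=2 cost=15
5. q=(16,8) nearest=2 d=9 new=(12,8) → blocked by [8,11]×[6,14], reject
6. q=(12,47) nearest=3 d=32 new=(7,20) → add node 4 parent=3 cost=20
7. q=(6,11) nearest=2 d=1 new=(6,11) → add node 5 parent=2 cost=11
8. q=(6,36) nearest=4 d=16 new=(6,25) → add node 6 parent=4 cost=25
9. q=(11,4) nearest=1 d=6 new=(10,4) → add node 7 parent=1 cost=10
10. q=(6,32) nearest=6 d=7 new=(6,30) → add node 8 parent=6 cost=30
11. q=(22,42) nearest=8 d=16 new=(11,35) → add node 9 parent=8 cost=35
12. q=(15,32) nearest=9 d=4 new=(15,32) → blocked by [14,18]×[29,41], reject
13. q=(8,37) nearest=9 d=3 new=(8,37) → add node 10 parent=9 cost=38
14. q=(0,31) nearest=6 d=6 new=(1,30) → add node 11 parent=6 cost=30; rewire 10→11 (37<38)
15. q=(3,29) nearest=11 d=2 new=(3,29) → add node 12 parent=11 cost=32
16. q=(5,9) nearest=2 d=2 new=(5,9) → add node 13 parent=2 cost=12

Parent of node 12: 11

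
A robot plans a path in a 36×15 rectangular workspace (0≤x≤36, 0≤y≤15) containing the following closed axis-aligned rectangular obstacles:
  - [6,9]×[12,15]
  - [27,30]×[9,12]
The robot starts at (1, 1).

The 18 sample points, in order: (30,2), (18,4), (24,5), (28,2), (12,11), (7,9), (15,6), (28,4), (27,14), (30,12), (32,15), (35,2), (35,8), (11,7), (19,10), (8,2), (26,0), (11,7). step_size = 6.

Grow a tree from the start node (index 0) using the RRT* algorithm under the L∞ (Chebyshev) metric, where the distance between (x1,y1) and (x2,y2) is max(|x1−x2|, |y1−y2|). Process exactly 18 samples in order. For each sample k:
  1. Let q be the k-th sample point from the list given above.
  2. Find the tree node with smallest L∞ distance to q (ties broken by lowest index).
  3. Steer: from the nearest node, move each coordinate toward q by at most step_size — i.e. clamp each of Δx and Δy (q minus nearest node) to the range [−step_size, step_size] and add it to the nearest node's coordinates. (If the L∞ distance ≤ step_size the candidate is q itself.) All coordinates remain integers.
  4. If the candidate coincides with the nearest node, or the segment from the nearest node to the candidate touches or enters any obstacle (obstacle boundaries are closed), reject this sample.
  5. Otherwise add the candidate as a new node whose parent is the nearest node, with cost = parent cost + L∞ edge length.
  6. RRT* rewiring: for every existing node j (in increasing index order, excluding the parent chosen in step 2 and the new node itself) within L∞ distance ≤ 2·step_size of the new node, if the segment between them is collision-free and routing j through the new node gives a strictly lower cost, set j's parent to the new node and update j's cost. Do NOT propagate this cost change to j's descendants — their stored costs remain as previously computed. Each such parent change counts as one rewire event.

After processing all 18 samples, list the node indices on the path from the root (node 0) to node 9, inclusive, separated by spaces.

1. q=(30,2) nearest=0 d=29 new=(7,2) → add node 1 parent=0 cost=6
2. q=(18,4) nearest=1 d=11 new=(13,4) → add node 2 parent=1 cost=12
3. q=(24,5) nearest=2 d=11 new=(19,5) → add node 3 parent=2 cost=18
4. q=(28,2) nearest=3 d=9 new=(25,2) → add node 4 parent=3 cost=24
5. q=(12,11) nearest=2 d=7 new=(12,10) → add node 5 parent=2 cost=18
6. q=(7,9) nearest=5 d=5 new=(7,9) → add node 6 parent=5 cost=23
7. q=(15,6) nearest=2 d=2 new=(15,6) → add node 7 parent=2 cost=14; rewire 6→7 (22<23)
8. q=(28,4) nearest=4 d=3 new=(28,4) → add node 8 parent=4 cost=27
9. q=(27,14) nearest=3 d=9 new=(25,11) → add node 9 parent=3 cost=24
10. q=(30,12) nearest=9 d=5 new=(30,12) → blocked by [27,30]×[9,12], reject
11. q=(32,15) nearest=9 d=7 new=(31,15) → add node 10 parent=9 cost=30
12. q=(35,2) nearest=8 d=7 new=(34,2) → add node 11 parent=8 cost=33
13. q=(35,8) nearest=11 d=6 new=(35,8) → add node 12 parent=11 cost=39
14. q=(11,7) nearest=2 d=3 new=(11,7) → add node 13 parent=2 cost=15; rewire 6→13 (19<22)
15. q=(19,10) nearest=7 d=4 new=(19,10) → add node 14 parent=7 cost=18
16. q=(8,2) nearest=1 d=1 new=(8,2) → add node 15 parent=1 cost=7; rewire 5→15 (15<18); rewire 6→15 (14<19); rewire 13→15 (12<15)
17. q=(26,0) nearest=4 d=2 new=(26,0) → add node 16 parent=4 cost=26; rewire 12→16 (35<39)
18. q=(11,7) nearest=13 d=0 → coincident, reject

Path: 0 1 2 3 9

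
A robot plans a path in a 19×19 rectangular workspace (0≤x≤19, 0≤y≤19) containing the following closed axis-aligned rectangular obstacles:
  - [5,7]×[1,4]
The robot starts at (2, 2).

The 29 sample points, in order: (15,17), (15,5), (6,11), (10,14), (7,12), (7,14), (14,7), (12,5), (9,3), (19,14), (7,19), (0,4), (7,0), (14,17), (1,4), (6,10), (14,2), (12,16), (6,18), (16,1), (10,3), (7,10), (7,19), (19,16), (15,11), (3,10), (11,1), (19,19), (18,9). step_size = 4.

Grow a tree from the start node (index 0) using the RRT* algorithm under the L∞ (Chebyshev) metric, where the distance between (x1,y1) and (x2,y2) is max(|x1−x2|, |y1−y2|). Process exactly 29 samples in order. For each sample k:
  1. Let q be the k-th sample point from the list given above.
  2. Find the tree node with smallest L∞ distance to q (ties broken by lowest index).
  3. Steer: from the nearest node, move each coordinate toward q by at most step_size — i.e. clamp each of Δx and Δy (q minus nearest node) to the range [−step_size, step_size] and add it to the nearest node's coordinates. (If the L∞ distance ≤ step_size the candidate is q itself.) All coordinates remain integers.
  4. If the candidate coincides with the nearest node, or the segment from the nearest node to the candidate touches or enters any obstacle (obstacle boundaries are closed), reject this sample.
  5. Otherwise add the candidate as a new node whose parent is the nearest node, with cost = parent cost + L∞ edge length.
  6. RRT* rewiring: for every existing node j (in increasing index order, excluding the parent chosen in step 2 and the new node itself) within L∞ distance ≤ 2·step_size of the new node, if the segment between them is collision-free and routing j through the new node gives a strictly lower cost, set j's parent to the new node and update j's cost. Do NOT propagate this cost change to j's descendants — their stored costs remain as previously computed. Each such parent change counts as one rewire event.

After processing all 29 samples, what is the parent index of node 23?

1. q=(15,17) nearest=0 d=15 new=(6,6) → add node 1 parent=0 cost=4
2. q=(15,5) nearest=1 d=9 new=(10,5) → add node 2 parent=1 cost=8
3. q=(6,11) nearest=1 d=5 new=(6,10) → add node 3 parent=1 cost=8
4. q=(10,14) nearest=3 d=4 new=(10,14) → add node 4 parent=3 cost=12
5. q=(7,12) nearest=3 d=2 new=(7,12) → add node 5 parent=3 cost=10
6. q=(7,14) nearest=5 d=2 new=(7,14) → add node 6 parent=5 cost=12
7. q=(14,7) nearest=2 d=4 new=(14,7) → add node 7 parent=2 cost=12
8. q=(12,5) nearest=2 d=2 new=(12,5) → add node 8 parent=2 cost=10
9. q=(9,3) nearest=2 d=2 new=(9,3) → add node 9 parent=2 cost=10
10. q=(19,14) nearest=7 d=7 new=(18,11) → add node 10 parent=7 cost=16
11. q=(7,19) nearest=4 d=5 new=(7,18) → add node 11 parent=4 cost=16
12. q=(0,4) nearest=0 d=2 new=(0,4) → add node 12 parent=0 cost=2
13. q=(7,0) nearest=9 d=3 new=(7,0) → add node 13 parent=9 cost=13
14. q=(14,17) nearest=4 d=4 new=(14,17) → add node 14 parent=4 cost=16
15. q=(1,4) nearest=12 d=1 new=(1,4) → add node 15 parent=12 cost=3
16. q=(6,10) nearest=3 d=0 → coincident, reject
17. q=(14,2) nearest=8 d=3 new=(14,2) → add node 16 parent=8 cost=13
18. q=(12,16) nearest=4 d=2 new=(12,16) → add node 17 parent=4 cost=14
19. q=(6,18) nearest=11 d=1 new=(6,18) → add node 18 parent=11 cost=17
20. q=(16,1) nearest=16 d=2 new=(16,1) → add node 19 parent=16 cost=15
21. q=(10,3) nearest=9 d=1 new=(10,3) → add node 20 parent=9 cost=11
22. q=(7,10) nearest=3 d=1 new=(7,10) → add node 21 parent=3 cost=9
23. q=(7,19) nearest=11 d=1 new=(7,19) → add node 22 parent=11 cost=17
24. q=(19,16) nearest=10 d=5 new=(19,15) → add node 23 parent=10 cost=20
25. q=(15,11) nearest=10 d=3 new=(15,11) → add node 24 parent=10 cost=19
26. q=(3,10) nearest=3 d=3 new=(3,10) → add node 25 parent=3 cost=11
27. q=(11,1) nearest=9 d=2 new=(11,1) → add node 26 parent=9 cost=12
28. q=(19,19) nearest=23 d=4 new=(19,19) → add node 27 parent=23 cost=24
29. q=(18,9) nearest=10 d=2 new=(18,9) → add node 28 parent=10 cost=18

Parent of node 23: 10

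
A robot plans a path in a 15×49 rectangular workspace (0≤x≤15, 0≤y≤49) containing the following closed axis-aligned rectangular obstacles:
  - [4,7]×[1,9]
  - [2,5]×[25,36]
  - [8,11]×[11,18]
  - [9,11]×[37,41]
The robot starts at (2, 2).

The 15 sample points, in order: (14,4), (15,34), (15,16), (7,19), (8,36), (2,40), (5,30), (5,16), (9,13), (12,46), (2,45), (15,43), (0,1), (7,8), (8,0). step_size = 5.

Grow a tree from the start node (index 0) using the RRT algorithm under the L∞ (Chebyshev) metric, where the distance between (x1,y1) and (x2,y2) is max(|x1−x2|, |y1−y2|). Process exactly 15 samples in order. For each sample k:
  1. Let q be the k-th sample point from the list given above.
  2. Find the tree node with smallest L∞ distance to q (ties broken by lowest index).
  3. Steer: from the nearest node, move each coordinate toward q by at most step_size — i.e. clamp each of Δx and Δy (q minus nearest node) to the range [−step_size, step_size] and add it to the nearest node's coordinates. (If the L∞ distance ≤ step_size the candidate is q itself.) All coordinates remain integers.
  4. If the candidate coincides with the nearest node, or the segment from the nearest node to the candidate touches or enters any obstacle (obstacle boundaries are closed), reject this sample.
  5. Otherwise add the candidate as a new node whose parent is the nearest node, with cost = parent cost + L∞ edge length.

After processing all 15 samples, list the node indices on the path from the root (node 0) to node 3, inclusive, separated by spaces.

Path: 0 1 2 3

1. q=(14,4) nearest=0 d=12 new=(7,4) → blocked by [4,7]×[1,9], reject
2. q=(15,34) nearest=0 d=32 new=(7,7) → blocked by [4,7]×[1,9], reject
3. q=(15,16) nearest=0 d=14 new=(7,7) → blocked by [4,7]×[1,9], reject
4. q=(7,19) nearest=0 d=17 new=(7,7) → blocked by [4,7]×[1,9], reject
5. q=(8,36) nearest=0 d=34 new=(7,7) → blocked by [4,7]×[1,9], reject
6. q=(2,40) nearest=0 d=38 new=(2,7) → add node 1 parent=0 cost=5
7. q=(5,30) nearest=1 d=23 new=(5,12) → add node 2 parent=1 cost=10
8. q=(5,16) nearest=2 d=4 new=(5,16) → add node 3 parent=2 cost=14
9. q=(9,13) nearest=2 d=4 new=(9,13) → blocked by [8,11]×[11,18], reject
10. q=(12,46) nearest=3 d=30 new=(10,21) → add node 4 parent=3 cost=19
11. q=(2,45) nearest=4 d=24 new=(5,26) → blocked by [2,5]×[25,36], reject
12. q=(15,43) nearest=4 d=22 new=(15,26) → add node 5 parent=4 cost=24
13. q=(0,1) nearest=0 d=2 new=(0,1) → add node 6 parent=0 cost=2
14. q=(7,8) nearest=2 d=4 new=(7,8) → blocked by [4,7]×[1,9], reject
15. q=(8,0) nearest=0 d=6 new=(7,0) → blocked by [4,7]×[1,9], reject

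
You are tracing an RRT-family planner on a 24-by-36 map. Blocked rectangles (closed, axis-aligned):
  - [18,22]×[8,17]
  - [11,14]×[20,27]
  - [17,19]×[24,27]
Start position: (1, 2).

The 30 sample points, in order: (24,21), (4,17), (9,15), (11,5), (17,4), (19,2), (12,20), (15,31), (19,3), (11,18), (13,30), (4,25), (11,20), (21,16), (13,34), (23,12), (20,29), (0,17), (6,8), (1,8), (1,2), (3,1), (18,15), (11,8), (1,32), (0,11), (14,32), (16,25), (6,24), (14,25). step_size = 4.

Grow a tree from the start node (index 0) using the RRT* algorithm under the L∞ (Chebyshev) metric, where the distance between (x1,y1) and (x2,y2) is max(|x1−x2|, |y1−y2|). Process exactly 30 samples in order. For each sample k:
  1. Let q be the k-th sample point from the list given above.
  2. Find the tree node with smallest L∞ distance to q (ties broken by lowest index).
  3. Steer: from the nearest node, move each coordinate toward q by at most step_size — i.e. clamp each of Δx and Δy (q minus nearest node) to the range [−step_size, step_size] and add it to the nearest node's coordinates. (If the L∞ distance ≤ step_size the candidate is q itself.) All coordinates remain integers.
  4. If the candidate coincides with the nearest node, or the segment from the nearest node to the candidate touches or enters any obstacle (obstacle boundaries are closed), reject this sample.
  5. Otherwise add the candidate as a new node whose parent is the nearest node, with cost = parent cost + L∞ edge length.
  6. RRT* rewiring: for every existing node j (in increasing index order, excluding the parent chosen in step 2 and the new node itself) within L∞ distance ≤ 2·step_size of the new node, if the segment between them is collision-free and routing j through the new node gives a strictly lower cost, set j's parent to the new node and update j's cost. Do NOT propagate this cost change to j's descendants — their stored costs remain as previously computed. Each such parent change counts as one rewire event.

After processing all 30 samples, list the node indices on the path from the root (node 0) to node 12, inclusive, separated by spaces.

Path: 0 1 2 12

1. q=(24,21) nearest=0 d=23 new=(5,6) → add node 1 parent=0 cost=4
2. q=(4,17) nearest=1 d=11 new=(4,10) → add node 2 parent=1 cost=8
3. q=(9,15) nearest=2 d=5 new=(8,14) → add node 3 parent=2 cost=12
4. q=(11,5) nearest=1 d=6 new=(9,5) → add node 4 parent=1 cost=8
5. q=(17,4) nearest=4 d=8 new=(13,4) → add node 5 parent=4 cost=12
6. q=(19,2) nearest=5 d=6 new=(17,2) → add node 6 parent=5 cost=16
7. q=(12,20) nearest=3 d=6 new=(12,18) → add node 7 parent=3 cost=16
8. q=(15,31) nearest=7 d=13 new=(15,22) → blocked by [11,14]×[20,27], reject
9. q=(19,3) nearest=6 d=2 new=(19,3) → add node 8 parent=6 cost=18
10. q=(11,18) nearest=7 d=1 new=(11,18) → add node 9 parent=7 cost=17
11. q=(13,30) nearest=7 d=12 new=(13,22) → blocked by [11,14]×[20,27], reject
12. q=(4,25) nearest=9 d=7 new=(7,22) → add node 10 parent=9 cost=21
13. q=(11,20) nearest=7 d=2 new=(11,20) → blocked by [11,14]×[20,27], reject
14. q=(21,16) nearest=7 d=9 new=(16,16) → add node 11 parent=7 cost=20
15. q=(13,34) nearest=10 d=12 new=(11,26) → blocked by [11,14]×[20,27], reject
16. q=(23,12) nearest=11 d=7 new=(20,12) → blocked by [18,22]×[8,17], reject
17. q=(20,29) nearest=7 d=11 new=(16,22) → blocked by [11,14]×[20,27], reject
18. q=(0,17) nearest=2 d=7 new=(0,14) → add node 12 parent=2 cost=12; rewire 10→12 (20<21)
19. q=(6,8) nearest=1 d=2 new=(6,8) → add node 13 parent=1 cost=6
20. q=(1,8) nearest=2 d=3 new=(1,8) → add node 14 parent=2 cost=11
21. q=(1,2) nearest=0 d=0 → coincident, reject
22. q=(3,1) nearest=0 d=2 new=(3,1) → add node 15 parent=0 cost=2; rewire 14→15 (9<11)
23. q=(18,15) nearest=11 d=2 new=(18,15) → blocked by [18,22]×[8,17], reject
24. q=(11,8) nearest=4 d=3 new=(11,8) → add node 16 parent=4 cost=11; rewire 11→16 (19<20)
25. q=(1,32) nearest=10 d=10 new=(3,26) → add node 17 parent=10 cost=24
26. q=(0,11) nearest=12 d=3 new=(0,11) → add node 18 parent=12 cost=15
27. q=(14,32) nearest=10 d=10 new=(11,26) → blocked by [11,14]×[20,27], reject
28. q=(16,25) nearest=7 d=7 new=(16,22) → blocked by [11,14]×[20,27], reject
29. q=(6,24) nearest=10 d=2 new=(6,24) → add node 19 parent=10 cost=22
30. q=(14,25) nearest=7 d=7 new=(14,22) → blocked by [11,14]×[20,27], reject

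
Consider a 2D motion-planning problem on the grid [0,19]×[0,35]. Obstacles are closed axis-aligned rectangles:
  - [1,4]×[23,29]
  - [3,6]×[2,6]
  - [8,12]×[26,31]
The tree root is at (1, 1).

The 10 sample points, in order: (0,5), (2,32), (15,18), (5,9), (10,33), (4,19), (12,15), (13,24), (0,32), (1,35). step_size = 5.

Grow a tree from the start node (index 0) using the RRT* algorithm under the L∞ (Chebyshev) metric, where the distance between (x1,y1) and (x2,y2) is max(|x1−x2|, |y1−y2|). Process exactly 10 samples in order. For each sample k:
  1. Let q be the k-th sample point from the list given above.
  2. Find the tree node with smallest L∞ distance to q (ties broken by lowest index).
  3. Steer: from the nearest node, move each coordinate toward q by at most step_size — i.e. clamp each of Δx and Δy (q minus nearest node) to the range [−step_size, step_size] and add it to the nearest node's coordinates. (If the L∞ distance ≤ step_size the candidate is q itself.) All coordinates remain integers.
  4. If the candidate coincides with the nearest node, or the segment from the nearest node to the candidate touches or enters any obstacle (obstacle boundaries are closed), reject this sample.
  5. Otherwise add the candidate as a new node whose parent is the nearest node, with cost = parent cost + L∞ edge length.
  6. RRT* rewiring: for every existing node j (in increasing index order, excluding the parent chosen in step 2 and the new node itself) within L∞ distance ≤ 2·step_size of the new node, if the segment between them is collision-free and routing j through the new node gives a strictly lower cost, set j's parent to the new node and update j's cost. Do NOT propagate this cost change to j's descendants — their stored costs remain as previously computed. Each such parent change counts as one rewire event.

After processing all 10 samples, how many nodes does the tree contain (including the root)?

Node count: 10

1. q=(0,5) nearest=0 d=4 new=(0,5) → add node 1 parent=0 cost=4
2. q=(2,32) nearest=1 d=27 new=(2,10) → add node 2 parent=1 cost=9
3. q=(15,18) nearest=2 d=13 new=(7,15) → add node 3 parent=2 cost=14
4. q=(5,9) nearest=2 d=3 new=(5,9) → add node 4 parent=2 cost=12
5. q=(10,33) nearest=3 d=18 new=(10,20) → add node 5 parent=3 cost=19
6. q=(4,19) nearest=3 d=4 new=(4,19) → add node 6 parent=3 cost=18
7. q=(12,15) nearest=3 d=5 new=(12,15) → add node 7 parent=3 cost=19
8. q=(13,24) nearest=5 d=4 new=(13,24) → add node 8 parent=5 cost=23
9. q=(0,32) nearest=5 d=12 new=(5,25) → add node 9 parent=5 cost=24
10. q=(1,35) nearest=9 d=10 new=(1,30) → blocked by [1,4]×[23,29], reject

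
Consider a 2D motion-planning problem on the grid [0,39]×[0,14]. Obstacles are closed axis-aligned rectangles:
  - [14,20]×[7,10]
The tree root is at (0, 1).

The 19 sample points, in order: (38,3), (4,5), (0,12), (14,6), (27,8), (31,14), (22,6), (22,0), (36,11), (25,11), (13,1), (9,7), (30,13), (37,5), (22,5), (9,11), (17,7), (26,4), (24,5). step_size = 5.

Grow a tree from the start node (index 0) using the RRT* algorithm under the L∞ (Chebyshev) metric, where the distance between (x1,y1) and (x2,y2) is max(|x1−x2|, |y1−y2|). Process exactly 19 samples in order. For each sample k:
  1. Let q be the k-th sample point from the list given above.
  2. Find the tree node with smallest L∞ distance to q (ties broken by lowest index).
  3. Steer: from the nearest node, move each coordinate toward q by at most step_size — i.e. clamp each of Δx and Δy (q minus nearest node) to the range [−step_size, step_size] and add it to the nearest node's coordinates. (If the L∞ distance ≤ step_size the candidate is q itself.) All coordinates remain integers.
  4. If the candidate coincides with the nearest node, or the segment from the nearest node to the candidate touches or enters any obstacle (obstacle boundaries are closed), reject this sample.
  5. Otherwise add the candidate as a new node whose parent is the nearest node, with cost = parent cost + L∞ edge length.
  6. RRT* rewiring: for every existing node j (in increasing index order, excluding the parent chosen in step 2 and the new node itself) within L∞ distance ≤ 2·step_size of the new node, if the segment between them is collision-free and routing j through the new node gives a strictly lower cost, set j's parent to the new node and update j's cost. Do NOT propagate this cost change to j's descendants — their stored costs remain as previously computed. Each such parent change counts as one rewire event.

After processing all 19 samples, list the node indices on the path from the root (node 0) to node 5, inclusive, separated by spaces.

1. q=(38,3) nearest=0 d=38 new=(5,3) → add node 1 parent=0 cost=5
2. q=(4,5) nearest=1 d=2 new=(4,5) → add node 2 parent=1 cost=7
3. q=(0,12) nearest=2 d=7 new=(0,10) → add node 3 parent=2 cost=12
4. q=(14,6) nearest=1 d=9 new=(10,6) → add node 4 parent=1 cost=10
5. q=(27,8) nearest=4 d=17 new=(15,8) → blocked by [14,20]×[7,10], reject
6. q=(31,14) nearest=4 d=21 new=(15,11) → blocked by [14,20]×[7,10], reject
7. q=(22,6) nearest=4 d=12 new=(15,6) → add node 5 parent=4 cost=15
8. q=(22,0) nearest=5 d=7 new=(20,1) → add node 6 parent=5 cost=20
9. q=(36,11) nearest=6 d=16 new=(25,6) → add node 7 parent=6 cost=25
10. q=(25,11) nearest=7 d=5 new=(25,11) → add node 8 parent=7 cost=30
11. q=(13,1) nearest=4 d=5 new=(13,1) → add node 9 parent=4 cost=15
12. q=(9,7) nearest=4 d=1 new=(9,7) → add node 10 parent=4 cost=11
13. q=(30,13) nearest=8 d=5 new=(30,13) → add node 11 parent=8 cost=35
14. q=(37,5) nearest=11 d=8 new=(35,8) → add node 12 parent=11 cost=40
15. q=(22,5) nearest=7 d=3 new=(22,5) → add node 13 parent=7 cost=28
16. q=(9,11) nearest=10 d=4 new=(9,11) → add node 14 parent=10 cost=15
17. q=(17,7) nearest=5 d=2 new=(17,7) → blocked by [14,20]×[7,10], reject
18. q=(26,4) nearest=7 d=2 new=(26,4) → add node 15 parent=7 cost=27; rewire 12→15 (36<40)
19. q=(24,5) nearest=7 d=1 new=(24,5) → add node 16 parent=7 cost=26; rewire 11→16 (34<35)

Path: 0 1 4 5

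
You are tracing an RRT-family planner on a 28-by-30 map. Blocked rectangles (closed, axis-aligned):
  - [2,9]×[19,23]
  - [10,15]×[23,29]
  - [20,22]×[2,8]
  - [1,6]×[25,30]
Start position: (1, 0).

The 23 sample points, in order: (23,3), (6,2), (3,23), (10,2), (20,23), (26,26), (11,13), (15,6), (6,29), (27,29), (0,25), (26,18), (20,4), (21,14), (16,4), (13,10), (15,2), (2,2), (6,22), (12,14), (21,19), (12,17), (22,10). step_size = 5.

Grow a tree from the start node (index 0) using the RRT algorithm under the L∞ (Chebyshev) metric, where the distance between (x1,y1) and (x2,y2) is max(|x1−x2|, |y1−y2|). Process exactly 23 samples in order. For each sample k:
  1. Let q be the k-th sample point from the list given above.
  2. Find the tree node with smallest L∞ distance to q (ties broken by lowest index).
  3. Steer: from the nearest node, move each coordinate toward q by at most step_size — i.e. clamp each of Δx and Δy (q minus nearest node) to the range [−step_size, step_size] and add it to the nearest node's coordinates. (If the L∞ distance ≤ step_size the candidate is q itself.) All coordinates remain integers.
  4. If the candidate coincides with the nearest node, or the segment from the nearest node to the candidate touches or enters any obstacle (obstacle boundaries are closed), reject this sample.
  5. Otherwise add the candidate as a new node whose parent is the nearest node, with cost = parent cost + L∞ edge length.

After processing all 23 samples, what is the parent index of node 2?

1. q=(23,3) nearest=0 d=22 new=(6,3) → add node 1 parent=0 cost=5
2. q=(6,2) nearest=1 d=1 new=(6,2) → add node 2 parent=1 cost=6
3. q=(3,23) nearest=1 d=20 new=(3,8) → add node 3 parent=1 cost=10
4. q=(10,2) nearest=1 d=4 new=(10,2) → add node 4 parent=1 cost=9
5. q=(20,23) nearest=3 d=17 new=(8,13) → add node 5 parent=3 cost=15
6. q=(26,26) nearest=5 d=18 new=(13,18) → add node 6 parent=5 cost=20
7. q=(11,13) nearest=5 d=3 new=(11,13) → add node 7 parent=5 cost=18
8. q=(15,6) nearest=4 d=5 new=(15,6) → add node 8 parent=4 cost=14
9. q=(6,29) nearest=6 d=11 new=(8,23) → blocked by [2,9]×[19,23], reject
10. q=(27,29) nearest=6 d=14 new=(18,23) → add node 9 parent=6 cost=25
11. q=(0,25) nearest=5 d=12 new=(3,18) → add node 10 parent=5 cost=20
12. q=(26,18) nearest=9 d=8 new=(23,18) → add node 11 parent=9 cost=30
13. q=(20,4) nearest=8 d=5 new=(20,4) → blocked by [20,22]×[2,8], reject
14. q=(21,14) nearest=11 d=4 new=(21,14) → add node 12 parent=11 cost=34
15. q=(16,4) nearest=8 d=2 new=(16,4) → add node 13 parent=8 cost=16
16. q=(13,10) nearest=7 d=3 new=(13,10) → add node 14 parent=7 cost=21
17. q=(15,2) nearest=13 d=2 new=(15,2) → add node 15 parent=13 cost=18
18. q=(2,2) nearest=0 d=2 new=(2,2) → add node 16 parent=0 cost=2
19. q=(6,22) nearest=10 d=4 new=(6,22) → blocked by [2,9]×[19,23], reject
20. q=(12,14) nearest=7 d=1 new=(12,14) → add node 17 parent=7 cost=19
21. q=(21,19) nearest=11 d=2 new=(21,19) → add node 18 parent=11 cost=32
22. q=(12,17) nearest=6 d=1 new=(12,17) → add node 19 parent=6 cost=21
23. q=(22,10) nearest=12 d=4 new=(22,10) → add node 20 parent=12 cost=38

Parent of node 2: 1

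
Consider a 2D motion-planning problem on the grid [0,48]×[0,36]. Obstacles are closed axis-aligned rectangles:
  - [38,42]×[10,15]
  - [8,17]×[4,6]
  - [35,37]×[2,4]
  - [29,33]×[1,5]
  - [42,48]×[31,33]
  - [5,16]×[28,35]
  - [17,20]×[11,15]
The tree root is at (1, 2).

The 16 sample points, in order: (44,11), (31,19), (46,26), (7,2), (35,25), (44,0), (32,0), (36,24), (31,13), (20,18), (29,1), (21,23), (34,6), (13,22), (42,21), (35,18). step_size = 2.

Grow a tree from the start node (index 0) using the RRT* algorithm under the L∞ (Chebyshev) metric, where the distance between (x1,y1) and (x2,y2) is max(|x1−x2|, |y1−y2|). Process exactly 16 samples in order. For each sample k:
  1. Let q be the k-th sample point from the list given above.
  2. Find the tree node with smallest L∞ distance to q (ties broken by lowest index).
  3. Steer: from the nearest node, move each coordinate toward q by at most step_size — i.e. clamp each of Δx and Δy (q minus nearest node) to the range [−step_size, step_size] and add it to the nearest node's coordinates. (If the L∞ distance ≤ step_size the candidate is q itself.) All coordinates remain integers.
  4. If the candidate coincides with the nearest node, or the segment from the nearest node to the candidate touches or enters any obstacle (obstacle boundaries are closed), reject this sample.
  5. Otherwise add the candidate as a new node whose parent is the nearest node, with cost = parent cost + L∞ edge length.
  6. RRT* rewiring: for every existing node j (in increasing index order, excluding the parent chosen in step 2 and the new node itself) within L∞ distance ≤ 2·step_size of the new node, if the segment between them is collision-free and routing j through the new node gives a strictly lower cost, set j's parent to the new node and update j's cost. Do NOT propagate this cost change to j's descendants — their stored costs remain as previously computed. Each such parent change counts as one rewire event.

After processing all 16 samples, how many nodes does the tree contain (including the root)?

1. q=(44,11) nearest=0 d=43 new=(3,4) → add node 1 parent=0 cost=2
2. q=(31,19) nearest=1 d=28 new=(5,6) → add node 2 parent=1 cost=4
3. q=(46,26) nearest=2 d=41 new=(7,8) → add node 3 parent=2 cost=6
4. q=(7,2) nearest=1 d=4 new=(5,2) → add node 4 parent=1 cost=4
5. q=(35,25) nearest=3 d=28 new=(9,10) → add node 5 parent=3 cost=8
6. q=(44,0) nearest=5 d=35 new=(11,8) → add node 6 parent=5 cost=10
7. q=(32,0) nearest=6 d=21 new=(13,6) → blocked by [8,17]×[4,6], reject
8. q=(36,24) nearest=6 d=25 new=(13,10) → add node 7 parent=6 cost=12
9. q=(31,13) nearest=7 d=18 new=(15,12) → add node 8 parent=7 cost=14
10. q=(20,18) nearest=8 d=6 new=(17,14) → blocked by [17,20]×[11,15], reject
11. q=(29,1) nearest=8 d=14 new=(17,10) → add node 9 parent=8 cost=16
12. q=(21,23) nearest=8 d=11 new=(17,14) → blocked by [17,20]×[11,15], reject
13. q=(34,6) nearest=9 d=17 new=(19,8) → add node 10 parent=9 cost=18
14. q=(13,22) nearest=8 d=10 new=(13,14) → add node 11 parent=8 cost=16
15. q=(42,21) nearest=10 d=23 new=(21,10) → add node 12 parent=10 cost=20
16. q=(35,18) nearest=12 d=14 new=(23,12) → add node 13 parent=12 cost=22

Node count: 14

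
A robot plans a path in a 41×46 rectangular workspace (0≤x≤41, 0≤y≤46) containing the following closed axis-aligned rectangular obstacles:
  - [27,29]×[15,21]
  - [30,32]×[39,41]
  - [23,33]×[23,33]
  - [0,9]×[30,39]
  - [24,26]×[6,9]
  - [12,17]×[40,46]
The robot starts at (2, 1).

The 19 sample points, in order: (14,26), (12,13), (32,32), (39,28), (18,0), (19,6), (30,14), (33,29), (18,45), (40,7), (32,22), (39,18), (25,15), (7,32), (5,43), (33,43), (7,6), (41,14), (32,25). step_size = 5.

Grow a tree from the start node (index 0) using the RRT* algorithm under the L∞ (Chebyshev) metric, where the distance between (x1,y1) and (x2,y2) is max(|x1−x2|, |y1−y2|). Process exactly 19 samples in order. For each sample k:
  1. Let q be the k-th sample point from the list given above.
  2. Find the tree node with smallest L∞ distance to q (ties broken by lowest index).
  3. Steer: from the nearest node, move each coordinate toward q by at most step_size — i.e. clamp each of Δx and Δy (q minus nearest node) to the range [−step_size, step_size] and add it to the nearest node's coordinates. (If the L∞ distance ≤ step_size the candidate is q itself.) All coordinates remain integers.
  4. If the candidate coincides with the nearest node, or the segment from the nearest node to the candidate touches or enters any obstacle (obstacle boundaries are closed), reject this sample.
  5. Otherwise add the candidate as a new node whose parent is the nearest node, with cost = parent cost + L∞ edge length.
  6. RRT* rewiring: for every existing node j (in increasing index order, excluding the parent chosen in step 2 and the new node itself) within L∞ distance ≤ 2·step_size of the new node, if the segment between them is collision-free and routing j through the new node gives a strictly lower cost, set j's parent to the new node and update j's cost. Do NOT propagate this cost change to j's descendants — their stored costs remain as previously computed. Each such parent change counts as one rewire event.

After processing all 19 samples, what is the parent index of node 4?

Parent of node 4: 3

1. q=(14,26) nearest=0 d=25 new=(7,6) → add node 1 parent=0 cost=5
2. q=(12,13) nearest=1 d=7 new=(12,11) → add node 2 parent=1 cost=10
3. q=(32,32) nearest=2 d=21 new=(17,16) → add node 3 parent=2 cost=15
4. q=(39,28) nearest=3 d=22 new=(22,21) → add node 4 parent=3 cost=20
5. q=(18,0) nearest=1 d=11 new=(12,1) → add node 5 parent=1 cost=10
6. q=(19,6) nearest=2 d=7 new=(17,6) → add node 6 parent=2 cost=15
7. q=(30,14) nearest=4 d=8 new=(27,16) → blocked by [27,29]×[15,21], reject
8. q=(33,29) nearest=4 d=11 new=(27,26) → blocked by [23,33]×[23,33], reject
9. q=(18,45) nearest=4 d=24 new=(18,26) → add node 7 parent=4 cost=25
10. q=(40,7) nearest=4 d=18 new=(27,16) → blocked by [27,29]×[15,21], reject
11. q=(32,22) nearest=4 d=10 new=(27,22) → add node 8 parent=4 cost=25
12. q=(39,18) nearest=8 d=12 new=(32,18) → blocked by [27,29]×[15,21], reject
13. q=(25,15) nearest=4 d=6 new=(25,16) → add node 9 parent=4 cost=25
14. q=(7,32) nearest=7 d=11 new=(13,31) → add node 10 parent=7 cost=30
15. q=(5,43) nearest=10 d=12 new=(8,36) → blocked by [0,9]×[30,39], reject
16. q=(33,43) nearest=7 d=17 new=(23,31) → blocked by [23,33]×[23,33], reject
17. q=(7,6) nearest=1 d=0 → coincident, reject
18. q=(41,14) nearest=8 d=14 new=(32,17) → blocked by [27,29]×[15,21], reject
19. q=(32,25) nearest=8 d=5 new=(32,25) → blocked by [23,33]×[23,33], reject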